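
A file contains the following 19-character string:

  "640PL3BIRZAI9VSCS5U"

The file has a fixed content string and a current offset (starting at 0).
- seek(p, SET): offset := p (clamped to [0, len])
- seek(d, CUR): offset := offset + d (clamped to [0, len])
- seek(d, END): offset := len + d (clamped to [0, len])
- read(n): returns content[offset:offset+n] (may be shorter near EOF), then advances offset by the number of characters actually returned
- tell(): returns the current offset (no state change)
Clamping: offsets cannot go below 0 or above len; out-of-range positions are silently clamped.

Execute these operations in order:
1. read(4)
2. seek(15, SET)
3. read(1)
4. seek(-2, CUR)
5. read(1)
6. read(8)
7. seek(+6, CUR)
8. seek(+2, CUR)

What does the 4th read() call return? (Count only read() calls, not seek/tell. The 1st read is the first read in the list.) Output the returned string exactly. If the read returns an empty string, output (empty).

After 1 (read(4)): returned '640P', offset=4
After 2 (seek(15, SET)): offset=15
After 3 (read(1)): returned 'C', offset=16
After 4 (seek(-2, CUR)): offset=14
After 5 (read(1)): returned 'S', offset=15
After 6 (read(8)): returned 'CS5U', offset=19
After 7 (seek(+6, CUR)): offset=19
After 8 (seek(+2, CUR)): offset=19

Answer: CS5U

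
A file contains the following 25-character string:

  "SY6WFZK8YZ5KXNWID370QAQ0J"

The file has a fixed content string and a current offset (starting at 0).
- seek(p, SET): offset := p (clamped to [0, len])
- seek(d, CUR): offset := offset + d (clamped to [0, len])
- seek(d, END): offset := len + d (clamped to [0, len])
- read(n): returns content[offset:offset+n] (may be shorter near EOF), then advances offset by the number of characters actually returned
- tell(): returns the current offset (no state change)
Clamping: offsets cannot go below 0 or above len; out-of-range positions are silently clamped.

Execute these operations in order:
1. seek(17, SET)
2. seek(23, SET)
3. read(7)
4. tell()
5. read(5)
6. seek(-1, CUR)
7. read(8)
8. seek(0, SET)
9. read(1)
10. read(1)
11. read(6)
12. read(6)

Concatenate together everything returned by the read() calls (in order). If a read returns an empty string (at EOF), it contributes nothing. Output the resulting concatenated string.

Answer: 0JJSY6WFZK8YZ5KXN

Derivation:
After 1 (seek(17, SET)): offset=17
After 2 (seek(23, SET)): offset=23
After 3 (read(7)): returned '0J', offset=25
After 4 (tell()): offset=25
After 5 (read(5)): returned '', offset=25
After 6 (seek(-1, CUR)): offset=24
After 7 (read(8)): returned 'J', offset=25
After 8 (seek(0, SET)): offset=0
After 9 (read(1)): returned 'S', offset=1
After 10 (read(1)): returned 'Y', offset=2
After 11 (read(6)): returned '6WFZK8', offset=8
After 12 (read(6)): returned 'YZ5KXN', offset=14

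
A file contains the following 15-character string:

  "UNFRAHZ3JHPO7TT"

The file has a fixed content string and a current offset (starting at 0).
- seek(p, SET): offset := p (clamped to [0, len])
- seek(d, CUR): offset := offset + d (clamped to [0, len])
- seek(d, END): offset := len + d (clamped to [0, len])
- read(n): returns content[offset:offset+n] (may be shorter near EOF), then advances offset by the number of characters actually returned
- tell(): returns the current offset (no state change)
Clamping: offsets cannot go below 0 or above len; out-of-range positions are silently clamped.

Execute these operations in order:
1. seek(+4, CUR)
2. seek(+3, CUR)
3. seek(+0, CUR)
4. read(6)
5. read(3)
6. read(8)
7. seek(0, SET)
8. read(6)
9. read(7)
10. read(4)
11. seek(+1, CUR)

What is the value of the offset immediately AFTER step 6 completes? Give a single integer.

After 1 (seek(+4, CUR)): offset=4
After 2 (seek(+3, CUR)): offset=7
After 3 (seek(+0, CUR)): offset=7
After 4 (read(6)): returned '3JHPO7', offset=13
After 5 (read(3)): returned 'TT', offset=15
After 6 (read(8)): returned '', offset=15

Answer: 15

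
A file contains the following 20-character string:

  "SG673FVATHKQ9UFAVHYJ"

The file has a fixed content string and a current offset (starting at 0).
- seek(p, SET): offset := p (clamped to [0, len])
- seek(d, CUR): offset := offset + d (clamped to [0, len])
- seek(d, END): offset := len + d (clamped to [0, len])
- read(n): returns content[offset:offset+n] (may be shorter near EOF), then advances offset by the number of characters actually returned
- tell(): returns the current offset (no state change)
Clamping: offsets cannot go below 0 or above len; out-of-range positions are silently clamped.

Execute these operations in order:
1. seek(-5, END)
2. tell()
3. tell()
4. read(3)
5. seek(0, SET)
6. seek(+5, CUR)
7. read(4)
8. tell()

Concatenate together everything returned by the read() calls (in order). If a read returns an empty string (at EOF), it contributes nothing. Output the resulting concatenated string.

After 1 (seek(-5, END)): offset=15
After 2 (tell()): offset=15
After 3 (tell()): offset=15
After 4 (read(3)): returned 'AVH', offset=18
After 5 (seek(0, SET)): offset=0
After 6 (seek(+5, CUR)): offset=5
After 7 (read(4)): returned 'FVAT', offset=9
After 8 (tell()): offset=9

Answer: AVHFVAT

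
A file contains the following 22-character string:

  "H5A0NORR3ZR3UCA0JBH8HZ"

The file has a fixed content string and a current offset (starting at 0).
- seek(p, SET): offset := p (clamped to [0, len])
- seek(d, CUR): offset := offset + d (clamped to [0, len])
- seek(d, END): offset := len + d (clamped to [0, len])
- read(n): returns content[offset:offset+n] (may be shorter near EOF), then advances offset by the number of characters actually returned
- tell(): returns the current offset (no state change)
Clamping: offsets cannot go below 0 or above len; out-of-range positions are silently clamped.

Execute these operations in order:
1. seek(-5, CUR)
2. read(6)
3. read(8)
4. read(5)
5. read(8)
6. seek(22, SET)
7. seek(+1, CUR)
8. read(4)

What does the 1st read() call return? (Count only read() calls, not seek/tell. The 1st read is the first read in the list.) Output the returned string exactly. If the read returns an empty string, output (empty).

After 1 (seek(-5, CUR)): offset=0
After 2 (read(6)): returned 'H5A0NO', offset=6
After 3 (read(8)): returned 'RR3ZR3UC', offset=14
After 4 (read(5)): returned 'A0JBH', offset=19
After 5 (read(8)): returned '8HZ', offset=22
After 6 (seek(22, SET)): offset=22
After 7 (seek(+1, CUR)): offset=22
After 8 (read(4)): returned '', offset=22

Answer: H5A0NO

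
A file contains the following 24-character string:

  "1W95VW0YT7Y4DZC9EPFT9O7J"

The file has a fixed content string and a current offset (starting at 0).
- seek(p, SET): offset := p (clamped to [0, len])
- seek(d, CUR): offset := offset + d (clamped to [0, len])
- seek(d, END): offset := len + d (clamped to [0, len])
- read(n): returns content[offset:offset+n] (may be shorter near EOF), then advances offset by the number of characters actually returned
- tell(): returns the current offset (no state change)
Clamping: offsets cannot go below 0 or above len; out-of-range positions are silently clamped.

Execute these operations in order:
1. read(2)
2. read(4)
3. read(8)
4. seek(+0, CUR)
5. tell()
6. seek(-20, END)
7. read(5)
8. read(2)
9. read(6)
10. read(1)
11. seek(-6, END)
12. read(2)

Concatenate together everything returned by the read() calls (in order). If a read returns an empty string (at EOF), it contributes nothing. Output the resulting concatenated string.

Answer: 1W95VW0YT7Y4DZVW0YT7Y4DZC9EPFT

Derivation:
After 1 (read(2)): returned '1W', offset=2
After 2 (read(4)): returned '95VW', offset=6
After 3 (read(8)): returned '0YT7Y4DZ', offset=14
After 4 (seek(+0, CUR)): offset=14
After 5 (tell()): offset=14
After 6 (seek(-20, END)): offset=4
After 7 (read(5)): returned 'VW0YT', offset=9
After 8 (read(2)): returned '7Y', offset=11
After 9 (read(6)): returned '4DZC9E', offset=17
After 10 (read(1)): returned 'P', offset=18
After 11 (seek(-6, END)): offset=18
After 12 (read(2)): returned 'FT', offset=20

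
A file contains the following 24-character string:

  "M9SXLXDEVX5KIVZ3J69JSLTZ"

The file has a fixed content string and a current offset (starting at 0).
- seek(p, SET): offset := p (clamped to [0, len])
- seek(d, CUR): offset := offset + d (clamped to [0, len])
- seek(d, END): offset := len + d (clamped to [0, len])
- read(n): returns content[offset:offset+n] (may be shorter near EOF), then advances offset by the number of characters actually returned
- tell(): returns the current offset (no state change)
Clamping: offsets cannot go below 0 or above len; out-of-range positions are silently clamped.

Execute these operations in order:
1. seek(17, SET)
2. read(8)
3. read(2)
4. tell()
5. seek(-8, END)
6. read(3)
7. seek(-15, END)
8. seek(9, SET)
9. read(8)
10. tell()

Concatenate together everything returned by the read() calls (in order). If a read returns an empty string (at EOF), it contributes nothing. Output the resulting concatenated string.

After 1 (seek(17, SET)): offset=17
After 2 (read(8)): returned '69JSLTZ', offset=24
After 3 (read(2)): returned '', offset=24
After 4 (tell()): offset=24
After 5 (seek(-8, END)): offset=16
After 6 (read(3)): returned 'J69', offset=19
After 7 (seek(-15, END)): offset=9
After 8 (seek(9, SET)): offset=9
After 9 (read(8)): returned 'X5KIVZ3J', offset=17
After 10 (tell()): offset=17

Answer: 69JSLTZJ69X5KIVZ3J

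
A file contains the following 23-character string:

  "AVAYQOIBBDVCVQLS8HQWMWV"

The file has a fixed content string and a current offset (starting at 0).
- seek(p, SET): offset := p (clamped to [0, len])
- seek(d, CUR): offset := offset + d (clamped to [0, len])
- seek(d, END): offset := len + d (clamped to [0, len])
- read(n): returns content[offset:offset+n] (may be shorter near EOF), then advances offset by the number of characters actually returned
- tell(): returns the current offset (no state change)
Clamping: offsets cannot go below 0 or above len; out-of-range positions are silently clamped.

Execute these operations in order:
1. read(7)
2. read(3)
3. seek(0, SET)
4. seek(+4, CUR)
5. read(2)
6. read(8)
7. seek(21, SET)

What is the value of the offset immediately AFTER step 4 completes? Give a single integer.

After 1 (read(7)): returned 'AVAYQOI', offset=7
After 2 (read(3)): returned 'BBD', offset=10
After 3 (seek(0, SET)): offset=0
After 4 (seek(+4, CUR)): offset=4

Answer: 4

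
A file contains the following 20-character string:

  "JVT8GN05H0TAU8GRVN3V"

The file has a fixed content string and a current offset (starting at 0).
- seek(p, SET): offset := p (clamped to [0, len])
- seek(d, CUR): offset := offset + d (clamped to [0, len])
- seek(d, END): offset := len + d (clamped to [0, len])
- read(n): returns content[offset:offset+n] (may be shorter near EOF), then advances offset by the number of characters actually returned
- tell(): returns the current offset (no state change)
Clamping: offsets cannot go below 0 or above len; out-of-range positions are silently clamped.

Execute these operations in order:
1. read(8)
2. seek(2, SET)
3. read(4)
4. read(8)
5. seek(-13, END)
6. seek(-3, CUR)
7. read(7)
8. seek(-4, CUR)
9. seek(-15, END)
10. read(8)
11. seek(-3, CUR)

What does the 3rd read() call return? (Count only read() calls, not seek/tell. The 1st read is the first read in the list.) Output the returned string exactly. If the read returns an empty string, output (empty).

After 1 (read(8)): returned 'JVT8GN05', offset=8
After 2 (seek(2, SET)): offset=2
After 3 (read(4)): returned 'T8GN', offset=6
After 4 (read(8)): returned '05H0TAU8', offset=14
After 5 (seek(-13, END)): offset=7
After 6 (seek(-3, CUR)): offset=4
After 7 (read(7)): returned 'GN05H0T', offset=11
After 8 (seek(-4, CUR)): offset=7
After 9 (seek(-15, END)): offset=5
After 10 (read(8)): returned 'N05H0TAU', offset=13
After 11 (seek(-3, CUR)): offset=10

Answer: 05H0TAU8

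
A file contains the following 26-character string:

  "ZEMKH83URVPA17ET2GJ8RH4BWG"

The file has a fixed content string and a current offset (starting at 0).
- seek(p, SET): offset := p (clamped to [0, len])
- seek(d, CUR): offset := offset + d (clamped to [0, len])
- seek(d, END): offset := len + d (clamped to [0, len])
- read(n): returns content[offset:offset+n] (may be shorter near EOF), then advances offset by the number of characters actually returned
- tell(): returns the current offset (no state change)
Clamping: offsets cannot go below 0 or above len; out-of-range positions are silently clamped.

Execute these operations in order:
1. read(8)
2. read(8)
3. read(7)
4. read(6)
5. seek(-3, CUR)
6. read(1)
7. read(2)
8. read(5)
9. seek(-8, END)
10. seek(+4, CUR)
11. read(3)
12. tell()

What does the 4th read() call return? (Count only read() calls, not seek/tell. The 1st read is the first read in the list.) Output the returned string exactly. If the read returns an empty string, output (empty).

Answer: BWG

Derivation:
After 1 (read(8)): returned 'ZEMKH83U', offset=8
After 2 (read(8)): returned 'RVPA17ET', offset=16
After 3 (read(7)): returned '2GJ8RH4', offset=23
After 4 (read(6)): returned 'BWG', offset=26
After 5 (seek(-3, CUR)): offset=23
After 6 (read(1)): returned 'B', offset=24
After 7 (read(2)): returned 'WG', offset=26
After 8 (read(5)): returned '', offset=26
After 9 (seek(-8, END)): offset=18
After 10 (seek(+4, CUR)): offset=22
After 11 (read(3)): returned '4BW', offset=25
After 12 (tell()): offset=25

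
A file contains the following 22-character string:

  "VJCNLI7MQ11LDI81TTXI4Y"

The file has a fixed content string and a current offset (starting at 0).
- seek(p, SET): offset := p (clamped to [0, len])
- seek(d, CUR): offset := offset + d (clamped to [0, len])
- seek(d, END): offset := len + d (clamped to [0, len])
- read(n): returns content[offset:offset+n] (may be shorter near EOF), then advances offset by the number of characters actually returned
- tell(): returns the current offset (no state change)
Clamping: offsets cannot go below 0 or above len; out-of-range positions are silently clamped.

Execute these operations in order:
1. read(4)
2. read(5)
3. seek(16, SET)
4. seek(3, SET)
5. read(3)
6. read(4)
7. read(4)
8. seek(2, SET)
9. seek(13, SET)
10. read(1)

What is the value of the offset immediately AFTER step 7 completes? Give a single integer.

After 1 (read(4)): returned 'VJCN', offset=4
After 2 (read(5)): returned 'LI7MQ', offset=9
After 3 (seek(16, SET)): offset=16
After 4 (seek(3, SET)): offset=3
After 5 (read(3)): returned 'NLI', offset=6
After 6 (read(4)): returned '7MQ1', offset=10
After 7 (read(4)): returned '1LDI', offset=14

Answer: 14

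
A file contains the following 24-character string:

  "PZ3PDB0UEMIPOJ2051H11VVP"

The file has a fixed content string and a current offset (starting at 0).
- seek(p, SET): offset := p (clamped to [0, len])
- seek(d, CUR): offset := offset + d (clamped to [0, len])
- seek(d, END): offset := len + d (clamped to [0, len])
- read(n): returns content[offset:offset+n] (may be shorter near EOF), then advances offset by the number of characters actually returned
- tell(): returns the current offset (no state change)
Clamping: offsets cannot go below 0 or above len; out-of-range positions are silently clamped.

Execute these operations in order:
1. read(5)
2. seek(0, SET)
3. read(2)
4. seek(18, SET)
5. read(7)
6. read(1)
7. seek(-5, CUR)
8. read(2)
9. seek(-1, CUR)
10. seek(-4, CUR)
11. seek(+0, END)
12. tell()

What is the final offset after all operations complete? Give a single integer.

Answer: 24

Derivation:
After 1 (read(5)): returned 'PZ3PD', offset=5
After 2 (seek(0, SET)): offset=0
After 3 (read(2)): returned 'PZ', offset=2
After 4 (seek(18, SET)): offset=18
After 5 (read(7)): returned 'H11VVP', offset=24
After 6 (read(1)): returned '', offset=24
After 7 (seek(-5, CUR)): offset=19
After 8 (read(2)): returned '11', offset=21
After 9 (seek(-1, CUR)): offset=20
After 10 (seek(-4, CUR)): offset=16
After 11 (seek(+0, END)): offset=24
After 12 (tell()): offset=24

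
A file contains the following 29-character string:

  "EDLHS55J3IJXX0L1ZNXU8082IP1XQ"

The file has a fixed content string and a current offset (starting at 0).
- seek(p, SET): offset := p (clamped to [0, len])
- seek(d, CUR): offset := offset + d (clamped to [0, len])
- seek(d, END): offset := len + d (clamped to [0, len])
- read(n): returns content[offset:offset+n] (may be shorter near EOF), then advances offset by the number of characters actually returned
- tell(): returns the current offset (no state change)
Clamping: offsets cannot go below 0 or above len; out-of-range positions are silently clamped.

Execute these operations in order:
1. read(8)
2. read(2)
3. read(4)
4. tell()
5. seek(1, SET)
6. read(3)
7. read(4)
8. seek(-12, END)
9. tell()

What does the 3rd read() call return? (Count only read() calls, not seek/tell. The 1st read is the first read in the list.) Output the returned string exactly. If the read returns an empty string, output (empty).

Answer: JXX0

Derivation:
After 1 (read(8)): returned 'EDLHS55J', offset=8
After 2 (read(2)): returned '3I', offset=10
After 3 (read(4)): returned 'JXX0', offset=14
After 4 (tell()): offset=14
After 5 (seek(1, SET)): offset=1
After 6 (read(3)): returned 'DLH', offset=4
After 7 (read(4)): returned 'S55J', offset=8
After 8 (seek(-12, END)): offset=17
After 9 (tell()): offset=17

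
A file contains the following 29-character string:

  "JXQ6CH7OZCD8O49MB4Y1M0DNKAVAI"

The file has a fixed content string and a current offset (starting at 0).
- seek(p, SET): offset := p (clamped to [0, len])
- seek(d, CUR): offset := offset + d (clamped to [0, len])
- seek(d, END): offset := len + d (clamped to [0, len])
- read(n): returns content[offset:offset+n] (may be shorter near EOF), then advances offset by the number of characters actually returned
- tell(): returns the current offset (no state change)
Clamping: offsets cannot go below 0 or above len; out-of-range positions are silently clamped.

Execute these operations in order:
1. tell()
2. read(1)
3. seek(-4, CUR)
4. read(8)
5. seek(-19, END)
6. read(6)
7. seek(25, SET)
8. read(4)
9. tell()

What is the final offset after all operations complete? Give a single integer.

After 1 (tell()): offset=0
After 2 (read(1)): returned 'J', offset=1
After 3 (seek(-4, CUR)): offset=0
After 4 (read(8)): returned 'JXQ6CH7O', offset=8
After 5 (seek(-19, END)): offset=10
After 6 (read(6)): returned 'D8O49M', offset=16
After 7 (seek(25, SET)): offset=25
After 8 (read(4)): returned 'AVAI', offset=29
After 9 (tell()): offset=29

Answer: 29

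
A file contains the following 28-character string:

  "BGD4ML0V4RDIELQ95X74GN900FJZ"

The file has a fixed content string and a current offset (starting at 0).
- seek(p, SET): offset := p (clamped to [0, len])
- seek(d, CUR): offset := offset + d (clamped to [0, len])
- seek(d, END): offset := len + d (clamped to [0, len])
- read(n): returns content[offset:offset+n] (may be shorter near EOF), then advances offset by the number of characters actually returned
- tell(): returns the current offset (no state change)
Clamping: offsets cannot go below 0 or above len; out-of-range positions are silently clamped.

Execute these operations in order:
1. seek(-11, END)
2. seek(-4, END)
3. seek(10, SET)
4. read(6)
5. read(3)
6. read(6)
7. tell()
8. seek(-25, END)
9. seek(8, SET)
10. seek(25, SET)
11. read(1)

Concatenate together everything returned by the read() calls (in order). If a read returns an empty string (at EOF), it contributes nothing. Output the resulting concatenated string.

Answer: DIELQ95X74GN900F

Derivation:
After 1 (seek(-11, END)): offset=17
After 2 (seek(-4, END)): offset=24
After 3 (seek(10, SET)): offset=10
After 4 (read(6)): returned 'DIELQ9', offset=16
After 5 (read(3)): returned '5X7', offset=19
After 6 (read(6)): returned '4GN900', offset=25
After 7 (tell()): offset=25
After 8 (seek(-25, END)): offset=3
After 9 (seek(8, SET)): offset=8
After 10 (seek(25, SET)): offset=25
After 11 (read(1)): returned 'F', offset=26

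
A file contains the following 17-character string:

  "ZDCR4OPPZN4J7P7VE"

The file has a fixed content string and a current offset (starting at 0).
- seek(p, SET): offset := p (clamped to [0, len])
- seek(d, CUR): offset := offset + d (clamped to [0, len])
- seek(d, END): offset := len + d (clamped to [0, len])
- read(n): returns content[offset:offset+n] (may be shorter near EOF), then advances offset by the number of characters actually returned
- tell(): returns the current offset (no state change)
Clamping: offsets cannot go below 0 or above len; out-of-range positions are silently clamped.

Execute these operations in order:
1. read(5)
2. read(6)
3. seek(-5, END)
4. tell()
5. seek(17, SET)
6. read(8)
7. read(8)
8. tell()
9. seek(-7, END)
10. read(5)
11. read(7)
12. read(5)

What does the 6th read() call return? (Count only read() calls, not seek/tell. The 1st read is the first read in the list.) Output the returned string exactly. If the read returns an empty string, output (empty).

After 1 (read(5)): returned 'ZDCR4', offset=5
After 2 (read(6)): returned 'OPPZN4', offset=11
After 3 (seek(-5, END)): offset=12
After 4 (tell()): offset=12
After 5 (seek(17, SET)): offset=17
After 6 (read(8)): returned '', offset=17
After 7 (read(8)): returned '', offset=17
After 8 (tell()): offset=17
After 9 (seek(-7, END)): offset=10
After 10 (read(5)): returned '4J7P7', offset=15
After 11 (read(7)): returned 'VE', offset=17
After 12 (read(5)): returned '', offset=17

Answer: VE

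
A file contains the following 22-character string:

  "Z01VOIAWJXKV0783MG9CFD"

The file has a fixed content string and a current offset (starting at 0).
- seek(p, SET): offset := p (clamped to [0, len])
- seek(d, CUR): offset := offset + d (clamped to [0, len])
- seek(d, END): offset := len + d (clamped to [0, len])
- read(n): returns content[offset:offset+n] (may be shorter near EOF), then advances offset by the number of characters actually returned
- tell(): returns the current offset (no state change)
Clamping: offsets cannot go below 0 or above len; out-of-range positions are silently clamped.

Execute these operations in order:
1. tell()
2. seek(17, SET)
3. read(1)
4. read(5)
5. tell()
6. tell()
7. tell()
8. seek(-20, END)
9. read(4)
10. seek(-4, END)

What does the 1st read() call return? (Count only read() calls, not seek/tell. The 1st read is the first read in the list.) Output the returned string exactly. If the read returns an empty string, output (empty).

After 1 (tell()): offset=0
After 2 (seek(17, SET)): offset=17
After 3 (read(1)): returned 'G', offset=18
After 4 (read(5)): returned '9CFD', offset=22
After 5 (tell()): offset=22
After 6 (tell()): offset=22
After 7 (tell()): offset=22
After 8 (seek(-20, END)): offset=2
After 9 (read(4)): returned '1VOI', offset=6
After 10 (seek(-4, END)): offset=18

Answer: G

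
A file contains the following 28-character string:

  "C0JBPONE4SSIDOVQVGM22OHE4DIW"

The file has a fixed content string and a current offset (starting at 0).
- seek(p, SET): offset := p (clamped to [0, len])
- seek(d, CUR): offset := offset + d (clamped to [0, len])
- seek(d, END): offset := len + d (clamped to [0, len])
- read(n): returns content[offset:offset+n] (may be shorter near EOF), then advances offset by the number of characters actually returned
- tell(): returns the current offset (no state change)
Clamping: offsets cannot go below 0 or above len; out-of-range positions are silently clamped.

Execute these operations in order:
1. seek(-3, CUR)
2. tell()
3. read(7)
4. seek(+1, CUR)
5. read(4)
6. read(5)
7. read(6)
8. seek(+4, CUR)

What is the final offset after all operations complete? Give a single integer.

Answer: 27

Derivation:
After 1 (seek(-3, CUR)): offset=0
After 2 (tell()): offset=0
After 3 (read(7)): returned 'C0JBPON', offset=7
After 4 (seek(+1, CUR)): offset=8
After 5 (read(4)): returned '4SSI', offset=12
After 6 (read(5)): returned 'DOVQV', offset=17
After 7 (read(6)): returned 'GM22OH', offset=23
After 8 (seek(+4, CUR)): offset=27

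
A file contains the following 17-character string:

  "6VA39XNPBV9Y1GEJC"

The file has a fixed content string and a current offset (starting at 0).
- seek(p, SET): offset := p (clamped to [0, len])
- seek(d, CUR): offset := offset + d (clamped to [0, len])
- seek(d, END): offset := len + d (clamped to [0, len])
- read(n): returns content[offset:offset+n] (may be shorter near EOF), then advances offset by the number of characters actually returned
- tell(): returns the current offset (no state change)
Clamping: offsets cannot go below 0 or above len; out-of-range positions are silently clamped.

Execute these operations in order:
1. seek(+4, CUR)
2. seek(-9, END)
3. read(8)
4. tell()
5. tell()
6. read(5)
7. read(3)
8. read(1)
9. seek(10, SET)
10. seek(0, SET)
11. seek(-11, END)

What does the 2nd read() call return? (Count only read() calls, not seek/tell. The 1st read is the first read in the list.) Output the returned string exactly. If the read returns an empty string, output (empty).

Answer: C

Derivation:
After 1 (seek(+4, CUR)): offset=4
After 2 (seek(-9, END)): offset=8
After 3 (read(8)): returned 'BV9Y1GEJ', offset=16
After 4 (tell()): offset=16
After 5 (tell()): offset=16
After 6 (read(5)): returned 'C', offset=17
After 7 (read(3)): returned '', offset=17
After 8 (read(1)): returned '', offset=17
After 9 (seek(10, SET)): offset=10
After 10 (seek(0, SET)): offset=0
After 11 (seek(-11, END)): offset=6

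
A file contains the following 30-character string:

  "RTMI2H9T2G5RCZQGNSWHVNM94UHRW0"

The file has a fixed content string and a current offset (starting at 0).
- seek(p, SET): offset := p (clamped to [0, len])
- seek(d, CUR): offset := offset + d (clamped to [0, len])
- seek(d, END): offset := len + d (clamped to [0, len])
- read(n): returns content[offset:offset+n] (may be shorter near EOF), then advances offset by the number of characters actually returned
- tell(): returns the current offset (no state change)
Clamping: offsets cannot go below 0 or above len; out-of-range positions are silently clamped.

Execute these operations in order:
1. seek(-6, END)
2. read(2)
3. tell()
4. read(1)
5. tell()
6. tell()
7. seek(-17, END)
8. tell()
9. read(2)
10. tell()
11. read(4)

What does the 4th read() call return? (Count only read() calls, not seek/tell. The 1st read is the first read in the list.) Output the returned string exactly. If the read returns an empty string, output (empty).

Answer: GNSW

Derivation:
After 1 (seek(-6, END)): offset=24
After 2 (read(2)): returned '4U', offset=26
After 3 (tell()): offset=26
After 4 (read(1)): returned 'H', offset=27
After 5 (tell()): offset=27
After 6 (tell()): offset=27
After 7 (seek(-17, END)): offset=13
After 8 (tell()): offset=13
After 9 (read(2)): returned 'ZQ', offset=15
After 10 (tell()): offset=15
After 11 (read(4)): returned 'GNSW', offset=19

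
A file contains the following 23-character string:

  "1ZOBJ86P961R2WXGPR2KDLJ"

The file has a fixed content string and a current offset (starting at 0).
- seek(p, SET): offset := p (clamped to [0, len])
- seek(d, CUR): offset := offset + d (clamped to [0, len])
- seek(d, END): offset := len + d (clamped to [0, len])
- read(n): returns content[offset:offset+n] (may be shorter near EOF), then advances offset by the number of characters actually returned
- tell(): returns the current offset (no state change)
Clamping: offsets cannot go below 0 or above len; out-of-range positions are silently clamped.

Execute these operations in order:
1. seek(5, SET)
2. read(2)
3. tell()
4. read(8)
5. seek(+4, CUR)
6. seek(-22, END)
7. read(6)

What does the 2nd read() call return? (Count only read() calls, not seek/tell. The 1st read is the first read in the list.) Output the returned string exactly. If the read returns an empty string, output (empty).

Answer: P961R2WX

Derivation:
After 1 (seek(5, SET)): offset=5
After 2 (read(2)): returned '86', offset=7
After 3 (tell()): offset=7
After 4 (read(8)): returned 'P961R2WX', offset=15
After 5 (seek(+4, CUR)): offset=19
After 6 (seek(-22, END)): offset=1
After 7 (read(6)): returned 'ZOBJ86', offset=7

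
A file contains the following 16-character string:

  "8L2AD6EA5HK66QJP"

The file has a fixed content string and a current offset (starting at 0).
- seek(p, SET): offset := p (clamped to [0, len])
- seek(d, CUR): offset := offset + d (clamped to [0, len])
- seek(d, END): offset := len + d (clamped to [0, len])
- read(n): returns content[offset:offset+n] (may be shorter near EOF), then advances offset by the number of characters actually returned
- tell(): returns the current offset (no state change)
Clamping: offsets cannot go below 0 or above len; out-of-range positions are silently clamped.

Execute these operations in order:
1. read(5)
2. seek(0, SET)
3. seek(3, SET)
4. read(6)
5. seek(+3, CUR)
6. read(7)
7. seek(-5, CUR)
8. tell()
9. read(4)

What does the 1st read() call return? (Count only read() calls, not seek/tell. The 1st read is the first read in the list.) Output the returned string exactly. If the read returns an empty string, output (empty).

Answer: 8L2AD

Derivation:
After 1 (read(5)): returned '8L2AD', offset=5
After 2 (seek(0, SET)): offset=0
After 3 (seek(3, SET)): offset=3
After 4 (read(6)): returned 'AD6EA5', offset=9
After 5 (seek(+3, CUR)): offset=12
After 6 (read(7)): returned '6QJP', offset=16
After 7 (seek(-5, CUR)): offset=11
After 8 (tell()): offset=11
After 9 (read(4)): returned '66QJ', offset=15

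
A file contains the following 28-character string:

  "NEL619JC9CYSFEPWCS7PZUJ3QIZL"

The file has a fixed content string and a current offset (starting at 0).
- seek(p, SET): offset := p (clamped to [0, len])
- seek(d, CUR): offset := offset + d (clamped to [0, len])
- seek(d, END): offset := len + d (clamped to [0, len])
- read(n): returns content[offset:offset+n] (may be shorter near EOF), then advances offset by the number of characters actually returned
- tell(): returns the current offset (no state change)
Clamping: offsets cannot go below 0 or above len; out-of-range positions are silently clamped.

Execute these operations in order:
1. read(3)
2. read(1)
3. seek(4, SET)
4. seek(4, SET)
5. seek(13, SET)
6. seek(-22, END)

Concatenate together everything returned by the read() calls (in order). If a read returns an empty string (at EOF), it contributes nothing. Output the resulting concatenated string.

After 1 (read(3)): returned 'NEL', offset=3
After 2 (read(1)): returned '6', offset=4
After 3 (seek(4, SET)): offset=4
After 4 (seek(4, SET)): offset=4
After 5 (seek(13, SET)): offset=13
After 6 (seek(-22, END)): offset=6

Answer: NEL6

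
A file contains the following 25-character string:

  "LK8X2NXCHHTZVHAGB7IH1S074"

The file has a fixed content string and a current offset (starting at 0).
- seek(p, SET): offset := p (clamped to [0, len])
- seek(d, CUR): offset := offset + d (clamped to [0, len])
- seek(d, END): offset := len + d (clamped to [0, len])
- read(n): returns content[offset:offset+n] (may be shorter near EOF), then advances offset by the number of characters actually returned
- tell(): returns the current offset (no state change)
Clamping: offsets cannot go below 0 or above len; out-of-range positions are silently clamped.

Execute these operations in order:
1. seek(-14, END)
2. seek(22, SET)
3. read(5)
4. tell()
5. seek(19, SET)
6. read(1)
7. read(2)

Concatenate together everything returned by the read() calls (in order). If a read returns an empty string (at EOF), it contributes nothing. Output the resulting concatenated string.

Answer: 074H1S

Derivation:
After 1 (seek(-14, END)): offset=11
After 2 (seek(22, SET)): offset=22
After 3 (read(5)): returned '074', offset=25
After 4 (tell()): offset=25
After 5 (seek(19, SET)): offset=19
After 6 (read(1)): returned 'H', offset=20
After 7 (read(2)): returned '1S', offset=22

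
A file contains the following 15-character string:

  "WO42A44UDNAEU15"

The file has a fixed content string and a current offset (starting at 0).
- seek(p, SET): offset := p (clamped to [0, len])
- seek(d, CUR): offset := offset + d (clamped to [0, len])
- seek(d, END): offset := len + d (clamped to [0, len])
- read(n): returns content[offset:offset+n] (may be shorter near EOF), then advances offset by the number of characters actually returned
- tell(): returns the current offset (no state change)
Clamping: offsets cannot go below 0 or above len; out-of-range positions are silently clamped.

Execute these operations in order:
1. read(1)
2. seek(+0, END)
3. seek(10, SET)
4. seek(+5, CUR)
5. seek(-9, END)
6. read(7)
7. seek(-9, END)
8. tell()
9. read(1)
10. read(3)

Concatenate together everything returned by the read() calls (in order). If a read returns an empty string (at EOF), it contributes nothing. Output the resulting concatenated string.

Answer: W4UDNAEU4UDN

Derivation:
After 1 (read(1)): returned 'W', offset=1
After 2 (seek(+0, END)): offset=15
After 3 (seek(10, SET)): offset=10
After 4 (seek(+5, CUR)): offset=15
After 5 (seek(-9, END)): offset=6
After 6 (read(7)): returned '4UDNAEU', offset=13
After 7 (seek(-9, END)): offset=6
After 8 (tell()): offset=6
After 9 (read(1)): returned '4', offset=7
After 10 (read(3)): returned 'UDN', offset=10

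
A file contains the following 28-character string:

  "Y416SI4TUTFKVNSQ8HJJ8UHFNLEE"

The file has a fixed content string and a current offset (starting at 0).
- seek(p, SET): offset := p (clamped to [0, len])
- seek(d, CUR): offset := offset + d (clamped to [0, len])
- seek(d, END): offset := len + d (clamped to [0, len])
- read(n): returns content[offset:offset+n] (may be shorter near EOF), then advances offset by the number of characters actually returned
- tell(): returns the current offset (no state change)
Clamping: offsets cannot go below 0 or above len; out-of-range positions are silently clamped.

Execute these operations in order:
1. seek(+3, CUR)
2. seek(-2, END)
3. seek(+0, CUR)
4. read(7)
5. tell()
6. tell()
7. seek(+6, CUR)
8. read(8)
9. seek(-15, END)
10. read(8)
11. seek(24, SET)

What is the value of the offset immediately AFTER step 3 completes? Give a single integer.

Answer: 26

Derivation:
After 1 (seek(+3, CUR)): offset=3
After 2 (seek(-2, END)): offset=26
After 3 (seek(+0, CUR)): offset=26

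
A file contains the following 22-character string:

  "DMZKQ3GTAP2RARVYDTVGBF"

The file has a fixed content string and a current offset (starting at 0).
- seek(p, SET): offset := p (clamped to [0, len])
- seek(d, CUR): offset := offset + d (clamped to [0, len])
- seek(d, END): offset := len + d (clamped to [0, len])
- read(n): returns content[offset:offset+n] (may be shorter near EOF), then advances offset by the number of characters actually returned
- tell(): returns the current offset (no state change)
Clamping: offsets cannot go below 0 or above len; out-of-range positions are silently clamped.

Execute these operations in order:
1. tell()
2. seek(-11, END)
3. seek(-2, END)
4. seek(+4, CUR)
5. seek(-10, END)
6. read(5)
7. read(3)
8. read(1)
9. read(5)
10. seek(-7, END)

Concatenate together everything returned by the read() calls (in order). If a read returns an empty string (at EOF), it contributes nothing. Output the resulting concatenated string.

After 1 (tell()): offset=0
After 2 (seek(-11, END)): offset=11
After 3 (seek(-2, END)): offset=20
After 4 (seek(+4, CUR)): offset=22
After 5 (seek(-10, END)): offset=12
After 6 (read(5)): returned 'ARVYD', offset=17
After 7 (read(3)): returned 'TVG', offset=20
After 8 (read(1)): returned 'B', offset=21
After 9 (read(5)): returned 'F', offset=22
After 10 (seek(-7, END)): offset=15

Answer: ARVYDTVGBF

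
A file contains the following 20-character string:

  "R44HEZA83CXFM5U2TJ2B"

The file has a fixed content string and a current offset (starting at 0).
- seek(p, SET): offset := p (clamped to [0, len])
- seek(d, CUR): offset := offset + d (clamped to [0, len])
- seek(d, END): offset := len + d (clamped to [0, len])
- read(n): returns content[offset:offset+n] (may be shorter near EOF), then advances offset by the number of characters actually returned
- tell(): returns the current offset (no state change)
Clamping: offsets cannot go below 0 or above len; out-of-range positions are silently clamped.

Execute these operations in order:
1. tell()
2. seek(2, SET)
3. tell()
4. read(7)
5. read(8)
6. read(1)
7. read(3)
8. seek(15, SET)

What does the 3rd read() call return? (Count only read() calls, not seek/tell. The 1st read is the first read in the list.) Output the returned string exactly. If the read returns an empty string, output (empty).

Answer: J

Derivation:
After 1 (tell()): offset=0
After 2 (seek(2, SET)): offset=2
After 3 (tell()): offset=2
After 4 (read(7)): returned '4HEZA83', offset=9
After 5 (read(8)): returned 'CXFM5U2T', offset=17
After 6 (read(1)): returned 'J', offset=18
After 7 (read(3)): returned '2B', offset=20
After 8 (seek(15, SET)): offset=15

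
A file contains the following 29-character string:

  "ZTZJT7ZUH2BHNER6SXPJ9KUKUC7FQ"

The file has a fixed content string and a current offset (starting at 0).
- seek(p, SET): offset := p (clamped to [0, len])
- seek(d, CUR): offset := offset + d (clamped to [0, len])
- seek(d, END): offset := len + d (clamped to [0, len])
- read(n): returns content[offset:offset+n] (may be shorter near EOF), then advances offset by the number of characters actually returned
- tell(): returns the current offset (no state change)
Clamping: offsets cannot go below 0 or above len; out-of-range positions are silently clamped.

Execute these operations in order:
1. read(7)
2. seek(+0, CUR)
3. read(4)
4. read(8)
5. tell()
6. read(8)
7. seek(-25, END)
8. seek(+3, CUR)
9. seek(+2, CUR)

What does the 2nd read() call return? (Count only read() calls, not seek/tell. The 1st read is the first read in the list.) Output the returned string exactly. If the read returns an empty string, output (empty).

After 1 (read(7)): returned 'ZTZJT7Z', offset=7
After 2 (seek(+0, CUR)): offset=7
After 3 (read(4)): returned 'UH2B', offset=11
After 4 (read(8)): returned 'HNER6SXP', offset=19
After 5 (tell()): offset=19
After 6 (read(8)): returned 'J9KUKUC7', offset=27
After 7 (seek(-25, END)): offset=4
After 8 (seek(+3, CUR)): offset=7
After 9 (seek(+2, CUR)): offset=9

Answer: UH2B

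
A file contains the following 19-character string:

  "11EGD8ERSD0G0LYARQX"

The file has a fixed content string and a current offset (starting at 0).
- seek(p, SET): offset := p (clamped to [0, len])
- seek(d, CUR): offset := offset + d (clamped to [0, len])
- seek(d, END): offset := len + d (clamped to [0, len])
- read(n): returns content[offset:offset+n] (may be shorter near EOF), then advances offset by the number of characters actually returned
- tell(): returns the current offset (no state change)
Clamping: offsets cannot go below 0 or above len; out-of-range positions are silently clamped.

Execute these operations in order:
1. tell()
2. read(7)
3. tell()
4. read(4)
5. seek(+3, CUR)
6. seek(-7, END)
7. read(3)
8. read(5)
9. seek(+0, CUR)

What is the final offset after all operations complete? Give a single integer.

After 1 (tell()): offset=0
After 2 (read(7)): returned '11EGD8E', offset=7
After 3 (tell()): offset=7
After 4 (read(4)): returned 'RSD0', offset=11
After 5 (seek(+3, CUR)): offset=14
After 6 (seek(-7, END)): offset=12
After 7 (read(3)): returned '0LY', offset=15
After 8 (read(5)): returned 'ARQX', offset=19
After 9 (seek(+0, CUR)): offset=19

Answer: 19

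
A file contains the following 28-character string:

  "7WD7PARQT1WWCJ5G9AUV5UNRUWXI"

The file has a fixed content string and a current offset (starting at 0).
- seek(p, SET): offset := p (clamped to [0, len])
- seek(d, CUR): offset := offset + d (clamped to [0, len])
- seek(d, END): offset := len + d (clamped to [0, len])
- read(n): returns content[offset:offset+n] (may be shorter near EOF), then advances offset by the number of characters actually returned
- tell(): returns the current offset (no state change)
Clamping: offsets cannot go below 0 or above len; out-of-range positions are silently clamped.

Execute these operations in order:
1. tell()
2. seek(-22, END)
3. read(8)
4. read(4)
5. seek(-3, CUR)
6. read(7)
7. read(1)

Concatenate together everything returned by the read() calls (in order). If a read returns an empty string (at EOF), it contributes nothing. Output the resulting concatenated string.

Answer: RQT1WWCJ5G9AG9AUV5UN

Derivation:
After 1 (tell()): offset=0
After 2 (seek(-22, END)): offset=6
After 3 (read(8)): returned 'RQT1WWCJ', offset=14
After 4 (read(4)): returned '5G9A', offset=18
After 5 (seek(-3, CUR)): offset=15
After 6 (read(7)): returned 'G9AUV5U', offset=22
After 7 (read(1)): returned 'N', offset=23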